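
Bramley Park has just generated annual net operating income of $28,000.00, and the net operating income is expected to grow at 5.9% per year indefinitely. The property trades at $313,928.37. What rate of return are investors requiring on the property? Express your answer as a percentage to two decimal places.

15.35%

D₁ = $28,000.00 × 1.059 = $29,652.0000
P = D₁/(r − g) ⇒ r = D₁/P + g = $29,652.0000/$313,928.37 + 0.059 = 0.094455 + 0.059 = 0.153455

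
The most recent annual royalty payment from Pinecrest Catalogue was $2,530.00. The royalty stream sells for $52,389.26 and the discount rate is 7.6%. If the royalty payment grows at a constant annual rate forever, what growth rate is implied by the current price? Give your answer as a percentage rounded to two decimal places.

2.64%

P = D₀(1+g)/(r−g) ⇒ P(r−g) = D₀(1+g) ⇒ g(P+D₀) = P·r − D₀
g = (P·r − D₀)/(P + D₀) = ($52,389.26×0.076 − $2,530.00) / ($52,389.26 + $2,530.00) = 0.026431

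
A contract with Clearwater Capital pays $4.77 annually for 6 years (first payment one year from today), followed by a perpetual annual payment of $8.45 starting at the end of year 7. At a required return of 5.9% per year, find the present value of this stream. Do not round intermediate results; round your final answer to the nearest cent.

$125.07

PV of 6-year annuity: $4.77 × [1 − (1+0.059)^−6] / 0.059 = 23.52951
Perpetuity value at year 6: $8.45 / 0.059 = 143.22034
PV of perpetuity: 143.22034 / (1+0.059)^6 = 101.53808
Total PV = 23.52951 + 101.53808 = 125.06759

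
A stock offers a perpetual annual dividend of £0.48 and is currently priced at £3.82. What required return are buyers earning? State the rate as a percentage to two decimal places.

P = C/r ⇒ r = C/P = £0.48/£3.82 = 0.125654

12.57%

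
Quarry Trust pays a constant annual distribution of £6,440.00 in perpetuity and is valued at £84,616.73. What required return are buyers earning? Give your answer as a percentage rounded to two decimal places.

7.61%

P = C/r ⇒ r = C/P = £6,440.00/£84,616.73 = 0.076108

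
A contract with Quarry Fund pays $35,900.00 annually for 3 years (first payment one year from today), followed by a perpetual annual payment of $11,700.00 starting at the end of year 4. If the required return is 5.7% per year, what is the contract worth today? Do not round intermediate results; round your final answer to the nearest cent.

PV of 3-year annuity: $35,900.00 × [1 − (1+0.057)^−3] / 0.057 = 96496.25929
Perpetuity value at year 3: $11,700.00 / 0.057 = 205263.15789
PV of perpetuity: 205263.15789 / (1+0.057)^3 = 173814.51629
Total PV = 96496.25929 + 173814.51629 = 270310.77558

$270310.78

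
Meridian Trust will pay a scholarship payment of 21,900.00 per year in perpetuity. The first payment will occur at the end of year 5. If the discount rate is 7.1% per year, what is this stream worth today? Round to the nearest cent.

Value at end of year 4: C / r = 21,900.00 / 0.071 = 308,450.7042
Discount to today: PV = 308,450.7042 / (1 + 0.071)^4 = 308,450.7042 / 1.315703 = 234,437.93

234437.93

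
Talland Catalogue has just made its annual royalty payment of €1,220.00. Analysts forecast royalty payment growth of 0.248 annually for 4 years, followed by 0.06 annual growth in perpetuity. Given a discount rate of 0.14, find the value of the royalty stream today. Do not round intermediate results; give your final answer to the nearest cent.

D_1 = 1522.56000
D_2 = 1900.15488
D_3 = 2371.39329
D_4 = 2959.49883
Terminal value at year 4: TV = D_4×(1+g_2)/(r−g_2) = 3137.06876/0.08 = 39213.35945
P_0 = D_1/(1+r)^1 + D_2/(1+r)^2 + D_3/(1+r)^3 + D_4/(1+r)^4 + TV/(1+r)^4
    = 1335.57895 + 1462.10748 + 1600.62292 + 1752.26089 + 23217.45674 = 29368.02698

€29368.03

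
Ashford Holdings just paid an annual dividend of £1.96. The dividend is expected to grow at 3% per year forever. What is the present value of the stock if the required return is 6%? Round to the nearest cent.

D₁ = D₀ × (1 + g) = £1.96 × 1.03 = £2.0188
Growing perpetuity: P = D₁ / (r − g) = £2.0188 / (0.06 − 0.03) = £67.29

£67.29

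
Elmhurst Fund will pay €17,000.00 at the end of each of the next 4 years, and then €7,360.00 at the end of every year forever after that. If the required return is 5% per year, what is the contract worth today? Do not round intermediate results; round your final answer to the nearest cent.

€181382.96

PV of 4-year annuity: €17,000.00 × [1 − (1+0.05)^−4] / 0.05 = 60281.15857
Perpetuity value at year 4: €7,360.00 / 0.05 = 147200.00000
PV of perpetuity: 147200.00000 / (1+0.05)^4 = 121101.80429
Total PV = 60281.15857 + 121101.80429 = 181382.96286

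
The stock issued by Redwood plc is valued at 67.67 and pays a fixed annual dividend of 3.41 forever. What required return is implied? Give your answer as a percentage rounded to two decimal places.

P = C/r ⇒ r = C/P = 3.41/67.67 = 0.050392

5.04%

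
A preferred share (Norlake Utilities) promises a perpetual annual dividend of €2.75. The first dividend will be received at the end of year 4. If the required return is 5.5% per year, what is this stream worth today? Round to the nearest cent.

€42.58

Value at end of year 3: C / r = €2.75 / 0.055 = €50.0000
Discount to today: PV = €50.0000 / (1 + 0.055)^3 = €50.0000 / 1.174241 = €42.58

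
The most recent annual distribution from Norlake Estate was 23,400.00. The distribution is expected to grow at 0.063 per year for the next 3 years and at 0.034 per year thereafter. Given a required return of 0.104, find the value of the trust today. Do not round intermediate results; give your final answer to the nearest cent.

D_1 = 24874.20000
D_2 = 26441.27460
D_3 = 28107.07490
Terminal value at year 3: TV = D_3×(1+g_2)/(r−g_2) = 29062.71545/0.07 = 415181.64923
P_0 = D_1/(1+r)^1 + D_2/(1+r)^2 + D_3/(1+r)^3 + TV/(1+r)^3
    = 22530.97826 + 21694.22997 + 20888.55658 + 308553.82146 = 373667.58627

373667.59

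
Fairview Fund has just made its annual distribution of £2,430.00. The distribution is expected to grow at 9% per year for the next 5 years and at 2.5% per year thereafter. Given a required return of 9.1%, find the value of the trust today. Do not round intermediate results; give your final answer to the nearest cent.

£49682.63

D_1 = 2648.70000
D_2 = 2887.08300
D_3 = 3146.92047
D_4 = 3430.14331
D_5 = 3738.85621
Terminal value at year 5: TV = D_5×(1+g_2)/(r−g_2) = 3832.32762/0.066 = 58065.56993
P_0 = D_1/(1+r)^1 + D_2/(1+r)^2 + D_3/(1+r)^3 + D_4/(1+r)^4 + D_5/(1+r)^5 + TV/(1+r)^5
    = 2427.77269 + 2425.54741 + 2423.32418 + 2421.10298 + 2418.88382 + 37565.99879 = 49682.62988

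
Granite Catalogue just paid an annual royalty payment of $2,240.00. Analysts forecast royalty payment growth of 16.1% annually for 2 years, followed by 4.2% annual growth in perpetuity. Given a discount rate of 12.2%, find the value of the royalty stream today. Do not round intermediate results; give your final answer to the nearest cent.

$35955.82

D_1 = 2600.64000
D_2 = 3019.34304
Terminal value at year 2: TV = D_2×(1+g_2)/(r−g_2) = 3146.15545/0.08 = 39326.94310
P_0 = D_1/(1+r)^1 + D_2/(1+r)^2 + TV/(1+r)^2
    = 2317.86096 + 2398.42832 + 31239.52890 = 35955.81818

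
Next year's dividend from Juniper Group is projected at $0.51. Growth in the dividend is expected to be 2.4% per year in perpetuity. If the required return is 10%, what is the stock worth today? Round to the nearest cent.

Growing perpetuity: P = D₁ / (r − g) = $0.5100 / (0.1 − 0.024) = $6.71

$6.71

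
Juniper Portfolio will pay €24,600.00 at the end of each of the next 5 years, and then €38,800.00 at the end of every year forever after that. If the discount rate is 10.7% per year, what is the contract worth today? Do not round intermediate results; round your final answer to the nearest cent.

PV of 5-year annuity: €24,600.00 × [1 − (1+0.107)^−5] / 0.107 = 91609.39375
Perpetuity value at year 5: €38,800.00 / 0.107 = 362616.82243
PV of perpetuity: 362616.82243 / (1+0.107)^5 = 218127.20952
Total PV = 91609.39375 + 218127.20952 = 309736.60327

€309736.60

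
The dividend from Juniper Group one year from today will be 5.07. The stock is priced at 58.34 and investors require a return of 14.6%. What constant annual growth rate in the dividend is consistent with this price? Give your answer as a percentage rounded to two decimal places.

5.91%

P = D₁/(r−g) ⇒ g = r − D₁/P = 0.146 − 5.07/58.34 = 0.059096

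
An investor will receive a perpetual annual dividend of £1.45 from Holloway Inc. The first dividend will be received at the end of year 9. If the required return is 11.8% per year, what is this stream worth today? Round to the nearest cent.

Value at end of year 8: C / r = £1.45 / 0.118 = £12.2881
Discount to today: PV = £12.2881 / (1 + 0.118)^8 = £12.2881 / 2.440813 = £5.03

£5.03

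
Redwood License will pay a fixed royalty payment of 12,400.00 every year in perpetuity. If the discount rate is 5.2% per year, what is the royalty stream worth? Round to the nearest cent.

Level perpetuity: PV = C / r = 12,400.00 / 0.052 = 238,461.54

238461.54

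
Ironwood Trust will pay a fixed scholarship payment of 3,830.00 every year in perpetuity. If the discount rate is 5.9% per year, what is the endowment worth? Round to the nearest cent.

64915.25

Level perpetuity: PV = C / r = 3,830.00 / 0.059 = 64,915.25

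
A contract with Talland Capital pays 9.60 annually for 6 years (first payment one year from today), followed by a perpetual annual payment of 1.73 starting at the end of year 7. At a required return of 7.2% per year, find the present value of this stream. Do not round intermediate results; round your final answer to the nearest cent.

61.31

PV of 6-year annuity: 9.60 × [1 − (1+0.072)^−6] / 0.072 = 45.47762
Perpetuity value at year 6: 1.73 / 0.072 = 24.02778
PV of perpetuity: 24.02778 / (1+0.072)^6 = 15.83233
Total PV = 45.47762 + 15.83233 = 61.30995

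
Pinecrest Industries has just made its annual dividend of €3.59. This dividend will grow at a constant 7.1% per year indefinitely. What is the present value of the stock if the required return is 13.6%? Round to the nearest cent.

€59.15

D₁ = D₀ × (1 + g) = €3.59 × 1.071 = €3.8449
Growing perpetuity: P = D₁ / (r − g) = €3.8449 / (0.136 − 0.071) = €59.15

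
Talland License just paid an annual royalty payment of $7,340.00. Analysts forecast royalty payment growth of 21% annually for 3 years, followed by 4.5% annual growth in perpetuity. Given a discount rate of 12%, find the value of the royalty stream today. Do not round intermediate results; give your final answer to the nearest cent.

$154711.76

D_1 = 8881.40000
D_2 = 10746.49400
D_3 = 13003.25774
Terminal value at year 3: TV = D_3×(1+g_2)/(r−g_2) = 13588.40434/0.075 = 181178.72451
P_0 = D_1/(1+r)^1 + D_2/(1+r)^2 + D_3/(1+r)^3 + TV/(1+r)^3
    = 7929.82143 + 8567.03922 + 9255.46202 + 128959.43743 = 154711.76010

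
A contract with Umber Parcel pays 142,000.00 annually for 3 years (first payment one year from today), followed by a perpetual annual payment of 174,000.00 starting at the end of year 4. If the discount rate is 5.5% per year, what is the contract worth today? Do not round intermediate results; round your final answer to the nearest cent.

3077302.50

PV of 3-year annuity: 142,000.00 × [1 − (1+0.055)^−3] / 0.055 = 383106.53974
Perpetuity value at year 3: 174,000.00 / 0.055 = 3163636.36364
PV of perpetuity: 3163636.36364 / (1+0.055)^3 = 2694195.95578
Total PV = 383106.53974 + 2694195.95578 = 3077302.49553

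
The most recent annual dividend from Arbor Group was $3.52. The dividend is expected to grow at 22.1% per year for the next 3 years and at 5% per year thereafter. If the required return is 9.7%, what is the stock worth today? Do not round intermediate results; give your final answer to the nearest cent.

D_1 = 4.29792
D_2 = 5.24776
D_3 = 6.40752
Terminal value at year 3: TV = D_3×(1+g_2)/(r−g_2) = 6.72789/0.047 = 143.14662
P_0 = D_1/(1+r)^1 + D_2/(1+r)^2 + D_3/(1+r)^3 + TV/(1+r)^3
    = 3.91789 + 4.36075 + 4.85366 + 108.43294 = 121.56523

$121.57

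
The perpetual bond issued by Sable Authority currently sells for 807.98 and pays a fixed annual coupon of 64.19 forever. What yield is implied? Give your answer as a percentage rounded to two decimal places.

7.94%

P = C/r ⇒ r = C/P = 64.19/807.98 = 0.079445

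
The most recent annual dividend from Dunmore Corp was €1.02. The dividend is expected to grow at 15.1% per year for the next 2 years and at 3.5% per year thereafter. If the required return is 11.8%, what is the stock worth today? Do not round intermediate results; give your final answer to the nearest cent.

€15.61

D_1 = 1.17402
D_2 = 1.35130
Terminal value at year 2: TV = D_2×(1+g_2)/(r−g_2) = 1.39859/0.083 = 16.85051
P_0 = D_1/(1+r)^1 + D_2/(1+r)^2 + TV/(1+r)^2
    = 1.05011 + 1.08110 + 13.48123 = 15.61244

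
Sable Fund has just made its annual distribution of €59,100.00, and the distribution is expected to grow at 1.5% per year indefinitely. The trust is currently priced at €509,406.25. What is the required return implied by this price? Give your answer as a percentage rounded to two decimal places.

13.28%

D₁ = €59,100.00 × 1.015 = €59,986.5000
P = D₁/(r − g) ⇒ r = D₁/P + g = €59,986.5000/€509,406.25 + 0.015 = 0.117758 + 0.015 = 0.132758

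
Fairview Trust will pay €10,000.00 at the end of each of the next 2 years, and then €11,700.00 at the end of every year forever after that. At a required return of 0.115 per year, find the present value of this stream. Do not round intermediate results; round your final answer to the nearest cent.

€98847.06

PV of 2-year annuity: €10,000.00 × [1 − (1+0.115)^−2] / 0.115 = 17012.20616
Perpetuity value at year 2: €11,700.00 / 0.115 = 101739.13043
PV of perpetuity: 101739.13043 / (1+0.115)^2 = 81834.84923
Total PV = 17012.20616 + 81834.84923 = 98847.05539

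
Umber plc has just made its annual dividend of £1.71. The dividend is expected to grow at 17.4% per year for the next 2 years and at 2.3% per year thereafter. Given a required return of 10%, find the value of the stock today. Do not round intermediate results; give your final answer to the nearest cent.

£29.65

D_1 = 2.00754
D_2 = 2.35685
Terminal value at year 2: TV = D_2×(1+g_2)/(r−g_2) = 2.41106/0.077 = 31.31246
P_0 = D_1/(1+r)^1 + D_2/(1+r)^2 + TV/(1+r)^2
    = 1.82504 + 1.94781 + 25.87807 = 29.65092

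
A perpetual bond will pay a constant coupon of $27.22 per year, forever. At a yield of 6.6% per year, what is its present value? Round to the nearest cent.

$412.42

Level perpetuity: PV = C / r = $27.22 / 0.066 = $412.42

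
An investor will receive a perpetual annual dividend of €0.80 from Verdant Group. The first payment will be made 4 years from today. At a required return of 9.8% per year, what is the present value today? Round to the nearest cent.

€6.17

Value at end of year 3: C / r = €0.80 / 0.098 = €8.1633
Discount to today: PV = €8.1633 / (1 + 0.098)^3 = €8.1633 / 1.323753 = €6.17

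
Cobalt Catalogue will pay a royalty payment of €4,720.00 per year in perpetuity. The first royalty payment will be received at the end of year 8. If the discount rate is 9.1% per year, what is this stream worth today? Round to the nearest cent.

€28192.10

Value at end of year 7: C / r = €4,720.00 / 0.091 = €51,868.1319
Discount to today: PV = €51,868.1319 / (1 + 0.091)^7 = €51,868.1319 / 1.839811 = €28,192.10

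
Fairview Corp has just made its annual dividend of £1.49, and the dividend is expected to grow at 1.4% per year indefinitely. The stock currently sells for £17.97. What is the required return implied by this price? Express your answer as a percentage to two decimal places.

D₁ = £1.49 × 1.014 = £1.5109
P = D₁/(r − g) ⇒ r = D₁/P + g = £1.5109/£17.97 + 0.014 = 0.084077 + 0.014 = 0.098077

9.81%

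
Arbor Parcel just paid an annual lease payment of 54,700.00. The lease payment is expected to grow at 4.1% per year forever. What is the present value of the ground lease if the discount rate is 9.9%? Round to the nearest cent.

D₁ = D₀ × (1 + g) = 54,700.00 × 1.041 = 56,942.7000
Growing perpetuity: P = D₁ / (r − g) = 56,942.7000 / (0.099 − 0.041) = 981,770.69

981770.69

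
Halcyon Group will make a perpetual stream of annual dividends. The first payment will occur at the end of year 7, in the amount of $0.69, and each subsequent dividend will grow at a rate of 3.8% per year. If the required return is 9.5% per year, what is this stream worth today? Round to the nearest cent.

$7.02

Value at end of year 6: C₁ / (r − g) = $0.69 / (0.095 − 0.038) = $12.1053
Discount to today: PV = $12.1053 / (1 + 0.095)^6 = $12.1053 / 1.723791 = $7.02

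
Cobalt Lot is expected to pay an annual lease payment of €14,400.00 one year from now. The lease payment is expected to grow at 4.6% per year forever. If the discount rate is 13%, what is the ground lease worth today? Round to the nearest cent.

Growing perpetuity: P = D₁ / (r − g) = €14,400.0000 / (0.13 − 0.046) = €171,428.57

€171428.57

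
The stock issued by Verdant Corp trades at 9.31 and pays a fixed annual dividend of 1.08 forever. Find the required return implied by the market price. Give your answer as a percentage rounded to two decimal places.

11.60%

P = C/r ⇒ r = C/P = 1.08/9.31 = 0.116004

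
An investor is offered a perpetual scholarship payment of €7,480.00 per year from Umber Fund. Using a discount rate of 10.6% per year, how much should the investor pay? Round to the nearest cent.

Level perpetuity: PV = C / r = €7,480.00 / 0.106 = €70,566.04

€70566.04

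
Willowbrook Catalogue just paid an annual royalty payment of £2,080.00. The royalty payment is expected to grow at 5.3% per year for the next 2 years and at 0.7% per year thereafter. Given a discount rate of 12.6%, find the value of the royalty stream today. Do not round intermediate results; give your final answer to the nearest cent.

D_1 = 2190.24000
D_2 = 2306.32272
Terminal value at year 2: TV = D_2×(1+g_2)/(r−g_2) = 2322.46698/0.119 = 19516.52924
P_0 = D_1/(1+r)^1 + D_2/(1+r)^2 + TV/(1+r)^2
    = 1945.15098 + 1819.04439 + 15393.08989 = 19157.28525

£19157.29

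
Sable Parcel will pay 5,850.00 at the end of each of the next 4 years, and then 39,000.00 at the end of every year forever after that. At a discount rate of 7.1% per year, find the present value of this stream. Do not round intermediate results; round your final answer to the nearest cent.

PV of 4-year annuity: 5,850.00 × [1 − (1+0.071)^−4] / 0.071 = 19770.53490
Perpetuity value at year 4: 39,000.00 / 0.071 = 549295.77465
PV of perpetuity: 549295.77465 / (1+0.071)^4 = 417492.20865
Total PV = 19770.53490 + 417492.20865 = 437262.74355

437262.74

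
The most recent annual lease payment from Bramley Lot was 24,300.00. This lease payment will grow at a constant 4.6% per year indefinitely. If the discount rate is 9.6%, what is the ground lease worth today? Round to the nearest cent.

D₁ = D₀ × (1 + g) = 24,300.00 × 1.046 = 25,417.8000
Growing perpetuity: P = D₁ / (r − g) = 25,417.8000 / (0.096 − 0.046) = 508,356.00

508356.00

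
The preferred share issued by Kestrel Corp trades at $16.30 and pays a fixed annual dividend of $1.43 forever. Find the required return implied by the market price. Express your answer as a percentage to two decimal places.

8.77%

P = C/r ⇒ r = C/P = $1.43/$16.30 = 0.087730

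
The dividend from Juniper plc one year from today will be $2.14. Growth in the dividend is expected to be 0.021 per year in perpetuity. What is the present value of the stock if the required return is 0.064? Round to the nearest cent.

$49.77

Growing perpetuity: P = D₁ / (r − g) = $2.1400 / (0.064 − 0.021) = $49.77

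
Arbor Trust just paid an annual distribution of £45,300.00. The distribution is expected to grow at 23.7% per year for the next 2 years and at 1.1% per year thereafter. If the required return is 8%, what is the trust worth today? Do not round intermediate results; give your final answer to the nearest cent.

D_1 = 56036.10000
D_2 = 69316.65570
Terminal value at year 2: TV = D_2×(1+g_2)/(r−g_2) = 70079.13891/0.069 = 1015639.69439
P_0 = D_1/(1+r)^1 + D_2/(1+r)^2 + TV/(1+r)^2
    = 51885.27778 + 59427.85983 + 870747.33744 = 982060.47504

£982060.48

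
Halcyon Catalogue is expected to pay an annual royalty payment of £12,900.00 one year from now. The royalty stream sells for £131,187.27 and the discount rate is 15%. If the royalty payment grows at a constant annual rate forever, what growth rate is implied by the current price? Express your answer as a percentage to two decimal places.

5.17%

P = D₁/(r−g) ⇒ g = r − D₁/P = 0.15 − £12,900.00/£131,187.27 = 0.051667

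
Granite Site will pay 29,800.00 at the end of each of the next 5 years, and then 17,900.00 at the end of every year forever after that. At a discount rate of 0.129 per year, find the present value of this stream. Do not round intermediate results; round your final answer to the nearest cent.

180717.07

PV of 5-year annuity: 29,800.00 × [1 − (1+0.129)^−5] / 0.129 = 105069.73683
Perpetuity value at year 5: 17,900.00 / 0.129 = 138759.68992
PV of perpetuity: 138759.68992 / (1+0.129)^5 = 75647.33122
Total PV = 105069.73683 + 75647.33122 = 180717.06805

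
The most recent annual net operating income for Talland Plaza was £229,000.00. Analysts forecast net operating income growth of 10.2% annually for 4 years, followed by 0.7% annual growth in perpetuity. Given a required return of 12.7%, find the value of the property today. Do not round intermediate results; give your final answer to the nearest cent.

£2623083.87

D_1 = 252358.00000
D_2 = 278098.51600
D_3 = 306464.56463
D_4 = 337723.95022
Terminal value at year 4: TV = D_4×(1+g_2)/(r−g_2) = 340088.01788/0.12 = 2834066.81563
P_0 = D_1/(1+r)^1 + D_2/(1+r)^2 + D_3/(1+r)^3 + D_4/(1+r)^4 + TV/(1+r)^4
    = 223920.14197 + 218952.96934 + 214095.98245 + 209346.73705 + 1756768.03508 = 2623083.86589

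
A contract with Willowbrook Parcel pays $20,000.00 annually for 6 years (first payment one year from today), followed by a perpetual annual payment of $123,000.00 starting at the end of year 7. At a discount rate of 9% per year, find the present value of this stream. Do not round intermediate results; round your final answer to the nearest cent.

$904617.05

PV of 6-year annuity: $20,000.00 × [1 − (1+0.09)^−6] / 0.09 = 89718.37180
Perpetuity value at year 6: $123,000.00 / 0.09 = 1366666.66667
PV of perpetuity: 1366666.66667 / (1+0.09)^6 = 814898.68007
Total PV = 89718.37180 + 814898.68007 = 904617.05187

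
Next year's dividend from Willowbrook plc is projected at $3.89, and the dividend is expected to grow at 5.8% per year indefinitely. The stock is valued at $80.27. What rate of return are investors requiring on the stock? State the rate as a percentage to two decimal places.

P = D₁/(r − g) ⇒ r = D₁/P + g = $3.8900/$80.27 + 0.058 = 0.048461 + 0.058 = 0.106461

10.65%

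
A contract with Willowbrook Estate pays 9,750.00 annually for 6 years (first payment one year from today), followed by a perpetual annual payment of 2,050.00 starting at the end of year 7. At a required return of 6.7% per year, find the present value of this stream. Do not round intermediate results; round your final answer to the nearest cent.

67641.77

PV of 6-year annuity: 9,750.00 × [1 − (1+0.067)^−6] / 0.067 = 46907.31599
Perpetuity value at year 6: 2,050.00 / 0.067 = 30597.01493
PV of perpetuity: 30597.01493 / (1+0.067)^6 = 20734.45105
Total PV = 46907.31599 + 20734.45105 = 67641.76704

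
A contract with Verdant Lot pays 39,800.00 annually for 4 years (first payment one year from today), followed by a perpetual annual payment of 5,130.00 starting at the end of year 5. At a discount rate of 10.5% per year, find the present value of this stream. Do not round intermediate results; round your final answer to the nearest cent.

PV of 4-year annuity: 39,800.00 × [1 − (1+0.105)^−4] / 0.105 = 124807.16181
Perpetuity value at year 4: 5,130.00 / 0.105 = 48857.14286
PV of perpetuity: 48857.14286 / (1+0.105)^4 = 32770.18959
Total PV = 124807.16181 + 32770.18959 = 157577.35140

157577.35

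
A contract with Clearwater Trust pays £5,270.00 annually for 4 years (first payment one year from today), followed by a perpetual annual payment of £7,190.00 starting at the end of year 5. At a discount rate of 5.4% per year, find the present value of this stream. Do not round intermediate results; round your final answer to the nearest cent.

PV of 4-year annuity: £5,270.00 × [1 − (1+0.054)^−4] / 0.054 = 18514.82292
Perpetuity value at year 4: £7,190.00 / 0.054 = 133148.14815
PV of perpetuity: 133148.14815 / (1+0.054)^4 = 107887.88690
Total PV = 18514.82292 + 107887.88690 = 126402.70982

£126402.71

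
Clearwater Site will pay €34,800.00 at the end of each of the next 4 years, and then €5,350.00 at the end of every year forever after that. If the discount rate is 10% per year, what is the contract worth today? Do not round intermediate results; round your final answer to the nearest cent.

€146852.54

PV of 4-year annuity: €34,800.00 × [1 − (1+0.1)^−4] / 0.1 = 110311.31753
Perpetuity value at year 4: €5,350.00 / 0.1 = 53500.00000
PV of perpetuity: 53500.00000 / (1+0.1)^4 = 36541.21986
Total PV = 110311.31753 + 36541.21986 = 146852.53739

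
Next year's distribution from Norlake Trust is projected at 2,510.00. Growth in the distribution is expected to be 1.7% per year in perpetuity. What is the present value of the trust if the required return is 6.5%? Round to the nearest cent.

Growing perpetuity: P = D₁ / (r − g) = 2,510.0000 / (0.065 − 0.017) = 52,291.67

52291.67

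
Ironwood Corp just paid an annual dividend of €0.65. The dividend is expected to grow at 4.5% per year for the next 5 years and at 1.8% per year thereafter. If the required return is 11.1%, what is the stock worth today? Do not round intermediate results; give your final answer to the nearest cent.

D_1 = 0.67925
D_2 = 0.70982
D_3 = 0.74176
D_4 = 0.77514
D_5 = 0.81002
Terminal value at year 5: TV = D_5×(1+g_2)/(r−g_2) = 0.82460/0.093 = 8.86665
P_0 = D_1/(1+r)^1 + D_2/(1+r)^2 + D_3/(1+r)^3 + D_4/(1+r)^4 + D_5/(1+r)^5 + TV/(1+r)^5
    = 0.61139 + 0.57507 + 0.54090 + 0.50877 + 0.47855 + 5.23829 = 7.95296

€7.95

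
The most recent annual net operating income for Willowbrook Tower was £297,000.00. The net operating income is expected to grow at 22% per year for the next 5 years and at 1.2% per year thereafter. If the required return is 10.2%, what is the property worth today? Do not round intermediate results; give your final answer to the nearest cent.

D_1 = 362340.00000
D_2 = 442054.80000
D_3 = 539306.85600
D_4 = 657954.36432
D_5 = 802704.32447
Terminal value at year 5: TV = D_5×(1+g_2)/(r−g_2) = 812336.77636/0.09 = 9025964.18182
P_0 = D_1/(1+r)^1 + D_2/(1+r)^2 + D_3/(1+r)^3 + D_4/(1+r)^4 + D_5/(1+r)^5 + TV/(1+r)^5
    = 328802.17786 + 364009.67059 + 402987.11263 + 446138.18276 + 493909.78491 + 5553741.13701 = 7589588.06576

£7589588.07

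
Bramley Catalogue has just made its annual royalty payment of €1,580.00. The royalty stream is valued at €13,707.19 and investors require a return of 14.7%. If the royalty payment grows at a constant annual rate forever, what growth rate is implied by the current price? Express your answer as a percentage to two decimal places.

P = D₀(1+g)/(r−g) ⇒ P(r−g) = D₀(1+g) ⇒ g(P+D₀) = P·r − D₀
g = (P·r − D₀)/(P + D₀) = (€13,707.19×0.147 − €1,580.00) / (€13,707.19 + €1,580.00) = 0.028452

2.85%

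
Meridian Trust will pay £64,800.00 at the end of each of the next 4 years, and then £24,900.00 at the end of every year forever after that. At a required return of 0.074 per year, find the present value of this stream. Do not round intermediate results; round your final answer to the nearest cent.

PV of 4-year annuity: £64,800.00 × [1 − (1+0.074)^−4] / 0.074 = 217523.74340
Perpetuity value at year 4: £24,900.00 / 0.074 = 336486.48649
PV of perpetuity: 336486.48649 / (1+0.074)^4 = 252900.97398
Total PV = 217523.74340 + 252900.97398 = 470424.71738

£470424.72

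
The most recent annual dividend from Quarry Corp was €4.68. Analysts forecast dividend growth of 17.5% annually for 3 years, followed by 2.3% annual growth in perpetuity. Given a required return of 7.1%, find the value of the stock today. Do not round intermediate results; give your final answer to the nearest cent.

D_1 = 5.49900
D_2 = 6.46133
D_3 = 7.59206
Terminal value at year 3: TV = D_3×(1+g_2)/(r−g_2) = 7.76667/0.048 = 161.80571
P_0 = D_1/(1+r)^1 + D_2/(1+r)^2 + D_3/(1+r)^3 + TV/(1+r)^3
    = 5.13445 + 5.63304 + 6.18004 + 131.71203 = 148.65956

€148.66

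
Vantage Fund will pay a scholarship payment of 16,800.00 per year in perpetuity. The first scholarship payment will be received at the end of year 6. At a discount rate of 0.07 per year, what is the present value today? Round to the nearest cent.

171116.68

Value at end of year 5: C / r = 16,800.00 / 0.07 = 240,000.0000
Discount to today: PV = 240,000.0000 / (1 + 0.07)^5 = 240,000.0000 / 1.402552 = 171,116.68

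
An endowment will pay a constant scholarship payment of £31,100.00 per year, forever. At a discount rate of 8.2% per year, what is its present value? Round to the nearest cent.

Level perpetuity: PV = C / r = £31,100.00 / 0.082 = £379,268.29

£379268.29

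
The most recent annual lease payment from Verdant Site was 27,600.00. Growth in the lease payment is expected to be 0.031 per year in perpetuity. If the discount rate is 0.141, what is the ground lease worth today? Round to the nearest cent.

D₁ = D₀ × (1 + g) = 27,600.00 × 1.031 = 28,455.6000
Growing perpetuity: P = D₁ / (r − g) = 28,455.6000 / (0.141 − 0.031) = 258,687.27

258687.27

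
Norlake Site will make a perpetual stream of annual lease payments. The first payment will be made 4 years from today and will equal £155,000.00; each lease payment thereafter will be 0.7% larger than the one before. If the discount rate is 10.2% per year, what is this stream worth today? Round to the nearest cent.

Value at end of year 3: C₁ / (r − g) = £155,000.00 / (0.102 − 0.007) = £1,631,578.9474
Discount to today: PV = £1,631,578.9474 / (1 + 0.102)^3 = £1,631,578.9474 / 1.338273 = £1,219,167.31

£1219167.31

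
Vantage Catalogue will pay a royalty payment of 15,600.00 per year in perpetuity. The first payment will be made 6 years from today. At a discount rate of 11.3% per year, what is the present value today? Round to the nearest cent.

80829.58

Value at end of year 5: C / r = 15,600.00 / 0.113 = 138,053.0973
Discount to today: PV = 138,053.0973 / (1 + 0.113)^5 = 138,053.0973 / 1.707953 = 80,829.58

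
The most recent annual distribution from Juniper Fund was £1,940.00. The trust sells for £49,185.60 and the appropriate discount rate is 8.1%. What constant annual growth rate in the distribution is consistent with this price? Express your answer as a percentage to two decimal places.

4.00%

P = D₀(1+g)/(r−g) ⇒ P(r−g) = D₀(1+g) ⇒ g(P+D₀) = P·r − D₀
g = (P·r − D₀)/(P + D₀) = (£49,185.60×0.081 − £1,940.00) / (£49,185.60 + £1,940.00) = 0.039981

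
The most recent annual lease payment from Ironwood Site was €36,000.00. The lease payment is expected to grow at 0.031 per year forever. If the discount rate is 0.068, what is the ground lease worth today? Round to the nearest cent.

€1003135.14

D₁ = D₀ × (1 + g) = €36,000.00 × 1.031 = €37,116.0000
Growing perpetuity: P = D₁ / (r − g) = €37,116.0000 / (0.068 − 0.031) = €1,003,135.14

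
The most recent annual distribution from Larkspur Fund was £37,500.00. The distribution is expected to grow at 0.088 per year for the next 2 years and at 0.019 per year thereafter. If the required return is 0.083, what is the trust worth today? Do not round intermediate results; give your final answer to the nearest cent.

D_1 = 40800.00000
D_2 = 44390.40000
Terminal value at year 2: TV = D_2×(1+g_2)/(r−g_2) = 45233.81760/0.064 = 706778.40000
P_0 = D_1/(1+r)^1 + D_2/(1+r)^2 + TV/(1+r)^2
    = 37673.13019 + 37847.05970 + 602596.15360 = 678116.34349

£678116.34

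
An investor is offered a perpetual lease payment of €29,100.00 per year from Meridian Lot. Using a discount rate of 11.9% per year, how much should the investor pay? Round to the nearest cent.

Level perpetuity: PV = C / r = €29,100.00 / 0.119 = €244,537.82

€244537.82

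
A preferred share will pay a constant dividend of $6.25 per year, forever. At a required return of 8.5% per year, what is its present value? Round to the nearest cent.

Level perpetuity: PV = C / r = $6.25 / 0.085 = $73.53

$73.53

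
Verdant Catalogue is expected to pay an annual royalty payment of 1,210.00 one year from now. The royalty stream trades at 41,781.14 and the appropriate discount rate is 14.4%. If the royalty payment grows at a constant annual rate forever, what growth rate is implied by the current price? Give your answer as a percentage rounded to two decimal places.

11.50%

P = D₁/(r−g) ⇒ g = r − D₁/P = 0.144 − 1,210.00/41,781.14 = 0.115040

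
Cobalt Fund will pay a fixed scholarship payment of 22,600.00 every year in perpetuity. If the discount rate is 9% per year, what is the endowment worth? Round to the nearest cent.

251111.11

Level perpetuity: PV = C / r = 22,600.00 / 0.09 = 251,111.11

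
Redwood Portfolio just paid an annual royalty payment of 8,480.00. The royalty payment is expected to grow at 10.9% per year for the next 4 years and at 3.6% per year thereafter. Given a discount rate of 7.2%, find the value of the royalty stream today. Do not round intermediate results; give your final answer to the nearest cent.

D_1 = 9404.32000
D_2 = 10429.39088
D_3 = 11566.19449
D_4 = 12826.90968
Terminal value at year 4: TV = D_4×(1+g_2)/(r−g_2) = 13288.67843/0.036 = 369129.95649
P_0 = D_1/(1+r)^1 + D_2/(1+r)^2 + D_3/(1+r)^3 + D_4/(1+r)^4 + TV/(1+r)^4
    = 8772.68657 + 9075.47519 + 9388.71454 + 9712.76532 + 279511.80198 = 316461.44360

316461.44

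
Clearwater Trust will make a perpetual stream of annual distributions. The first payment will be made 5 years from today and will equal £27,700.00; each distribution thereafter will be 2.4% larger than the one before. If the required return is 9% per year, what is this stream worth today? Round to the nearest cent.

£297323.91

Value at end of year 4: C₁ / (r − g) = £27,700.00 / (0.09 − 0.024) = £419,696.9697
Discount to today: PV = £419,696.9697 / (1 + 0.09)^4 = £419,696.9697 / 1.411582 = £297,323.91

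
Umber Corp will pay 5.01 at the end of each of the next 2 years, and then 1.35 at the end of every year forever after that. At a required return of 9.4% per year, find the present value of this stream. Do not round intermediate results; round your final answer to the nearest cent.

PV of 2-year annuity: 5.01 × [1 − (1+0.094)^−2] / 0.094 = 8.76556
Perpetuity value at year 2: 1.35 / 0.094 = 14.36170
PV of perpetuity: 14.36170 / (1+0.094)^2 = 11.99972
Total PV = 8.76556 + 11.99972 = 20.76529

20.77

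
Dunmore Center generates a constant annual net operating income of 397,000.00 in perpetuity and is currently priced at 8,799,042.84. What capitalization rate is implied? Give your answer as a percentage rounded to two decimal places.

4.51%

P = C/r ⇒ r = C/P = 397,000.00/8,799,042.84 = 0.045119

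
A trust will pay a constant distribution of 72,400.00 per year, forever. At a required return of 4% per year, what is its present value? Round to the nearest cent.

1810000.00

Level perpetuity: PV = C / r = 72,400.00 / 0.04 = 1,810,000.00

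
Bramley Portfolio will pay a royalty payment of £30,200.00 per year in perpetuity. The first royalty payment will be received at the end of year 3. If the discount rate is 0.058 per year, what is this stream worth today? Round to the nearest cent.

Value at end of year 2: C / r = £30,200.00 / 0.058 = £520,689.6552
Discount to today: PV = £520,689.6552 / (1 + 0.058)^2 = £520,689.6552 / 1.119364 = £465,165.63

£465165.63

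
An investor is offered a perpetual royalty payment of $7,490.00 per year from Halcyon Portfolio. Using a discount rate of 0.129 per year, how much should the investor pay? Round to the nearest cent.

$58062.02

Level perpetuity: PV = C / r = $7,490.00 / 0.129 = $58,062.02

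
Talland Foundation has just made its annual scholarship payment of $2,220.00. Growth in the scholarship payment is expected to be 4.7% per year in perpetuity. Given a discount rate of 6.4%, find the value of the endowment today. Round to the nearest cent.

$136725.88

D₁ = D₀ × (1 + g) = $2,220.00 × 1.047 = $2,324.3400
Growing perpetuity: P = D₁ / (r − g) = $2,324.3400 / (0.064 − 0.047) = $136,725.88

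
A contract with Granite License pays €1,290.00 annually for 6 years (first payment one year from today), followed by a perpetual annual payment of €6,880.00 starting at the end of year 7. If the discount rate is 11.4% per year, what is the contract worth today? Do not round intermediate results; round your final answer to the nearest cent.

€36972.20

PV of 6-year annuity: €1,290.00 × [1 − (1+0.114)^−6] / 0.114 = 5395.08051
Perpetuity value at year 6: €6,880.00 / 0.114 = 60350.87719
PV of perpetuity: 60350.87719 / (1+0.114)^6 = 31577.11450
Total PV = 5395.08051 + 31577.11450 = 36972.19500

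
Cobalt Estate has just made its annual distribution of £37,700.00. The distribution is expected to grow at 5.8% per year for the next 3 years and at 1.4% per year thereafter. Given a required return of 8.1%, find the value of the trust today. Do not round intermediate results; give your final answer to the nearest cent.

D_1 = 39886.60000
D_2 = 42200.02280
D_3 = 44647.62412
Terminal value at year 3: TV = D_3×(1+g_2)/(r−g_2) = 45272.69086/0.067 = 675711.80388
P_0 = D_1/(1+r)^1 + D_2/(1+r)^2 + D_3/(1+r)^3 + TV/(1+r)^3
    = 36897.87234 + 36112.81123 + 35344.45354 + 534914.56553 = 643269.70264

£643269.70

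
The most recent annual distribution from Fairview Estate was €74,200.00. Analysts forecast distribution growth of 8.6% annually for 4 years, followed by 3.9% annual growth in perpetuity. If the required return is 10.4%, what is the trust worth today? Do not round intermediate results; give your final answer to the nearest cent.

D_1 = 80581.20000
D_2 = 87511.18320
D_3 = 95037.14496
D_4 = 103210.33942
Terminal value at year 4: TV = D_4×(1+g_2)/(r−g_2) = 107235.54266/0.065 = 1649777.57937
P_0 = D_1/(1+r)^1 + D_2/(1+r)^2 + D_3/(1+r)^3 + D_4/(1+r)^4 + TV/(1+r)^4
    = 72990.21739 + 71800.15950 + 70629.50472 + 69477.93671 + 1110578.09607 = 1395475.91440

€1395475.91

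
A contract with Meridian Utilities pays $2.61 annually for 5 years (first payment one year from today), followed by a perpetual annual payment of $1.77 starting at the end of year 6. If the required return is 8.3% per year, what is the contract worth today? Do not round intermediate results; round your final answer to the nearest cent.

$24.65

PV of 5-year annuity: $2.61 × [1 − (1+0.083)^−5] / 0.083 = 10.33909
Perpetuity value at year 5: $1.77 / 0.083 = 21.32530
PV of perpetuity: 21.32530 / (1+0.083)^5 = 14.31373
Total PV = 10.33909 + 14.31373 = 24.65283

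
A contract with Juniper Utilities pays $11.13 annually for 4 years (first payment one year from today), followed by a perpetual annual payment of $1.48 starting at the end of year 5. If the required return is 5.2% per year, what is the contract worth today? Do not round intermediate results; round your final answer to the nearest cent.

$62.52

PV of 4-year annuity: $11.13 × [1 − (1+0.052)^−4] / 0.052 = 39.28376
Perpetuity value at year 4: $1.48 / 0.052 = 28.46154
PV of perpetuity: 28.46154 / (1+0.052)^4 = 23.23782
Total PV = 39.28376 + 23.23782 = 62.52158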